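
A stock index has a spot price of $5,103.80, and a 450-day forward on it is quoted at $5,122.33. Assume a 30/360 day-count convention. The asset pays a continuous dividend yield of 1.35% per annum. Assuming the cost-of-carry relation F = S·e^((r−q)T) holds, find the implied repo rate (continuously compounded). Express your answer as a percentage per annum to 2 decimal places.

From F = S·e^((r−q)T): (r − q) = ln(F/S)/T
ln(5122.33/5103.80) = ln(1.003631) = 0.003624
(r − q) = 0.003624 / (450/360) = 0.002899
r = ln(F/S)/T + q = 0.002899 + 0.0135 = 0.016399
r = 1.64%

1.64%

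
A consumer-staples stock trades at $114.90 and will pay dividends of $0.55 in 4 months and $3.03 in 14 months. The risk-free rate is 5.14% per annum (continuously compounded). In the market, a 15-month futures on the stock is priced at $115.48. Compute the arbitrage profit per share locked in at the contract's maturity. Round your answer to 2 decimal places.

PV(dividends) I = 0.55·e^(−0.0514·4/12) + 3.03·e^(−0.0514·14/12) = 3.3943
Fair futures F* = (S − I)·e^(rT) = (114.90 − 3.3943)·e^0.064250 = 111.5057 × 1.066359 = 118.9051
Market $115.48 < fair 118.9051: forward underpriced → reverse cash-and-carry (short the stock, invest proceeds at r, pay the dividends, go long the forward).
Profit at T = |F_mkt − F*| = |115.48 − 118.9051| = $3.43 per share

$3.43 per share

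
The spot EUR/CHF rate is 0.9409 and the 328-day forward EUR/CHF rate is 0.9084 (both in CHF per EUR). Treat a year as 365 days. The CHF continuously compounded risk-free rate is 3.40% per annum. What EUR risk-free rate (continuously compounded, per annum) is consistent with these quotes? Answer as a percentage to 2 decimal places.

F = S·e^((r_CHF − r_EUR)T) ⇒ r_EUR = r_CHF − ln(F/S)/T
ln(0.9084/0.9409) = -0.035152; /(328/365) = -0.039117
r_EUR = 0.0340 + 0.039117 = 0.073117
r_EUR = 7.31%

7.31%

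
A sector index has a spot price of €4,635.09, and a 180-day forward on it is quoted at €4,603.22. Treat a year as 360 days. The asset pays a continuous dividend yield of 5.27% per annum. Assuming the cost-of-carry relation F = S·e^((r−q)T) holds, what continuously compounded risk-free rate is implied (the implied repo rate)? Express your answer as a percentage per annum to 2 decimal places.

From F = S·e^((r−q)T): (r − q) = ln(F/S)/T
ln(4603.22/4635.09) = ln(0.993124) = -0.006900
(r − q) = -0.006900 / (180/360) = -0.013800
r = ln(F/S)/T + q = -0.013800 + 0.0527 = 0.038900
r = 3.89%

3.89%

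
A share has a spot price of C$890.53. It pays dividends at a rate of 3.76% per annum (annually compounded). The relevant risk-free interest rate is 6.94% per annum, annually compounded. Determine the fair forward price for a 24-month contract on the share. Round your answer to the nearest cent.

C$945.95

F = S · (1+r)^T / (1+q)^T
= 890.53 × 1.143616 / 1.076614 = 890.53 × 1.062234
F = C$945.95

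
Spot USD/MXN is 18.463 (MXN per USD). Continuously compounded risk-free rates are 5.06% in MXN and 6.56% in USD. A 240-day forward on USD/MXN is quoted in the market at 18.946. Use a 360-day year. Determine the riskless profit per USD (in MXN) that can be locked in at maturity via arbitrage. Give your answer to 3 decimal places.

Fair forward: F* = S·e^(carry·T), with carry = (r_MXN − r_USD) = 0.0506 − 0.0656 = -0.0150
F* = 18.463 · e^(-0.0150 × 240/360) = 18.463 · e^-0.010000 = 18.463 × 0.990050 = 18.2793
Market 18.946 > fair 18.2793: forward overpriced → cash-and-carry (buy spot, short the forward).
At maturity, profit = |F_mkt − F*| = |18.946 − 18.2793| = 0.667 per USD (in MXN)

0.667 per USD (in MXN)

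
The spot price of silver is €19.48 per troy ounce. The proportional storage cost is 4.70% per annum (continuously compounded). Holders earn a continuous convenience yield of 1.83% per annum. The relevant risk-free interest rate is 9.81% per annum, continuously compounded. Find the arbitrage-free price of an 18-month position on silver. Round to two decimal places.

Net carry = r + u − y = 0.0981 + 0.0470 − 0.0183 = 0.1268
F = S·e^((r+u−y)T) = 19.48 · e^(0.1268 × 18/12) = 19.48 · e^0.190200
= 19.48 × 1.209491 = €23.56 per troy ounce

€23.56 per troy ounce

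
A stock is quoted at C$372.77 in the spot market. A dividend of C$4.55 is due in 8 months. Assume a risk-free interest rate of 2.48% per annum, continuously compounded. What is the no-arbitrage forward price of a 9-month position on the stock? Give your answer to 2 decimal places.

PV(dividends) I = 4.55·e^(−0.0248·8/12)
I = 4.4754
F = (S − I)·e^(rT) = (372.77 − 4.4754) · e^(0.0248·9/12)
= 368.2946 · e^0.018600 = 368.2946 × 1.018774 = C$375.21

C$375.21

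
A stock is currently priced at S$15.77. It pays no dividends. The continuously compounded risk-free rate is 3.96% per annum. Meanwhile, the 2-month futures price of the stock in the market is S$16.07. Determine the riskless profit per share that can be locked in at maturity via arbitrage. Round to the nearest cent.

S$0.20 per share

Fair futures: F* = S·e^(carry·T), with carry = r = 0.0396
F* = 15.77 · e^(0.0396 × 2/12) = 15.77 · e^0.006600 = 15.77 × 1.006622 = S$15.8744
Market S$16.07 > fair S$15.8744: forward overpriced → cash-and-carry (buy spot, short the forward).
At maturity, profit = |F_mkt − F*| = |16.07 − 15.8744| = S$0.20 per share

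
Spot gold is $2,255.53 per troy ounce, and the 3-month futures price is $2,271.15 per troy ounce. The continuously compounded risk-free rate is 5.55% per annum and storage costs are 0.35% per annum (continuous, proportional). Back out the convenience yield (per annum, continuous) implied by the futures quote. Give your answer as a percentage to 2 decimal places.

3.14%

F = S·e^((r+u−y)T) ⇒ (r+u−y) = ln(F/S)/T
ln(2271.15/2255.53) = 0.006901; /T ⇒ 0.027604
y = r + u − ln(F/S)/T = 0.0555 + 0.0035 − 0.027604 = 0.031396
y = 3.14%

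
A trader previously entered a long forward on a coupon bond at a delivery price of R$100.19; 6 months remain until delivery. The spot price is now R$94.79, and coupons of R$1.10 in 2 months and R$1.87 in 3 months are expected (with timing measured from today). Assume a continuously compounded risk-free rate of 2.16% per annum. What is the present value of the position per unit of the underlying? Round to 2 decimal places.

-R$7.28

PV(remaining coupons) I = 1.10·e^(−0.0216·2/12) + 1.87·e^(−0.0216·3/12) = 2.9560
Current forward F = (S − I)·e^(rT) = (94.79 − 2.9560)·e^(0.0216·6/12) = 91.8340 × 1.010859 = 92.8312
Value (long) = (F − K)·e^(−rT) = (92.8312 − 100.19) × 0.989258 = -7.2798
Value = -R$7.28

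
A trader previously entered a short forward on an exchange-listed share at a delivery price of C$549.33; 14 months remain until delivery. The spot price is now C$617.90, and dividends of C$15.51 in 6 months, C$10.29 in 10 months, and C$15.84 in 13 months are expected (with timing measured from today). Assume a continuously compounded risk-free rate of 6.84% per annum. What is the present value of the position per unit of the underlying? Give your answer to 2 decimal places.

-C$71.29

PV(remaining dividends) I = 15.51·e^(−0.0684·6/12) + 10.29·e^(−0.0684·10/12) + 15.84·e^(−0.0684·13/12) = 39.4171
Current forward F = (S − I)·e^(rT) = (617.90 − 39.4171)·e^(0.0684·14/12) = 578.4829 × 1.083070 = 626.5375
Value (long) = (F − K)·e^(−rT) = (626.5375 − 549.33) × 0.923301 = 71.2858
Short position value = −(long value) = -C$71.29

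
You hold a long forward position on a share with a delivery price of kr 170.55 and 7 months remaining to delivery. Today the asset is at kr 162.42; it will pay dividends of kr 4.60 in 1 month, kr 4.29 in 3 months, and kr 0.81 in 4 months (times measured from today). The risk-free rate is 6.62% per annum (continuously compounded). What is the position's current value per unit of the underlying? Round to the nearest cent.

-kr 11.26

PV(remaining dividends) I = 4.60·e^(−0.0662·1/12) + 4.29·e^(−0.0662·3/12) + 0.81·e^(−0.0662·4/12) = 9.5866
Current forward F = (S − I)·e^(rT) = (162.42 − 9.5866)·e^(0.0662·7/12) = 152.8334 × 1.039372 = 158.8508
Value (long) = (F − K)·e^(−rT) = (158.8508 − 170.55) × 0.962119 = -11.2560
Value = -kr 11.26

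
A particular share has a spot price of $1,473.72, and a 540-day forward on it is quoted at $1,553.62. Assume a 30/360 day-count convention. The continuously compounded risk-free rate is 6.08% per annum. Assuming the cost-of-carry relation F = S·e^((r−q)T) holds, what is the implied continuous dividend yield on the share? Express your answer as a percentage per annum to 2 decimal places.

2.56%

From F = S·e^((r−q)T): (r − q) = ln(F/S)/T
ln(1553.62/1473.72) = ln(1.054217) = 0.052798
(r − q) = 0.052798 / (540/360) = 0.035199
q = r − ln(F/S)/T = 0.0608 − 0.035199 = 0.025601
q = 2.56%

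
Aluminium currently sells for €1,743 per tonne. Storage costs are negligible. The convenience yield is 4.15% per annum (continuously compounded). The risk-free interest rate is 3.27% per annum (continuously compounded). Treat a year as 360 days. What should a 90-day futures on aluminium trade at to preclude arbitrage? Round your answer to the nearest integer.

Net carry = r + u − y = 0.0327 + 0.0000 − 0.0415 = -0.0088
F = S·e^((r+u−y)T) = 1743 · e^(-0.0088 × 90/360) = 1743 · e^-0.002200
= 1743 × 0.997802 = €1,739 per tonne

€1,739 per tonne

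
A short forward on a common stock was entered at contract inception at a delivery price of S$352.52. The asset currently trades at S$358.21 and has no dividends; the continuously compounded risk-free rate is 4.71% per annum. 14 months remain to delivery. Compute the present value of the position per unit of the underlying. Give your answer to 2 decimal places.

-S$24.54

Current fair forward for the remaining 14 months: F = S·e^(r·T), r = 0.0471
F = 358.21 · e^(0.0471 × 14/12) = 358.21 × 1.056488 = 378.4446
Value of long forward = (F − K)·e^(−rT) = (378.4446 − 352.52) · e^(−0.0471·14/12)
= 25.9246 × 0.946532 = 24.54
Short position value = −(long value) = -S$24.54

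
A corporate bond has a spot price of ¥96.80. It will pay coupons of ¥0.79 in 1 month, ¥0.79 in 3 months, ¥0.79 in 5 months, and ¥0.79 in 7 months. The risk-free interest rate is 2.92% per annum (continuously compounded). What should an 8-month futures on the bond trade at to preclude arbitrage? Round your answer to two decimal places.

¥95.51

PV(coupons) I = 0.79·e^(−0.0292·1/12) + 0.79·e^(−0.0292·3/12) + 0.79·e^(−0.0292·5/12) + 0.79·e^(−0.0292·7/12)
I = 0.7881 + 0.7843 + 0.7804 + 0.7767 = 3.1295
F = (S − I)·e^(rT) = (96.80 − 3.1295) · e^(0.0292·8/12)
= 93.6705 · e^0.019467 = 93.6705 × 1.019658 = ¥95.51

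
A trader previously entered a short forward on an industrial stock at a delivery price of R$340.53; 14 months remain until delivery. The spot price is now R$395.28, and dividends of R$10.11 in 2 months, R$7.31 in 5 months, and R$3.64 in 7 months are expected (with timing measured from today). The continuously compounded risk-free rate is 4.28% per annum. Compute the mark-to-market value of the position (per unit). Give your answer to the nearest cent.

-R$50.57

PV(remaining dividends) I = 10.11·e^(−0.0428·2/12) + 7.31·e^(−0.0428·5/12) + 3.64·e^(−0.0428·7/12) = 20.7692
Current forward F = (S − I)·e^(rT) = (395.28 − 20.7692)·e^(0.0428·14/12) = 374.5108 × 1.051201 = 393.6861
Value (long) = (F − K)·e^(−rT) = (393.6861 − 340.53) × 0.951293 = 50.5670
Short position value = −(long value) = -R$50.57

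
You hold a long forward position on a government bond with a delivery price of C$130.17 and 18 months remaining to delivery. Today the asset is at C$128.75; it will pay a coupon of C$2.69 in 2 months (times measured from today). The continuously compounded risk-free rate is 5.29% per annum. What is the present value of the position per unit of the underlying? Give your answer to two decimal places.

PV(remaining coupons) I = 2.69·e^(−0.0529·2/12) = 2.6664
Current forward F = (S − I)·e^(rT) = (128.75 − 2.6664)·e^(0.0529·18/12) = 126.0836 × 1.082583 = 136.4960
Value (long) = (F − K)·e^(−rT) = (136.4960 − 130.17) × 0.923717 = 5.8434
Value = C$5.84

C$5.84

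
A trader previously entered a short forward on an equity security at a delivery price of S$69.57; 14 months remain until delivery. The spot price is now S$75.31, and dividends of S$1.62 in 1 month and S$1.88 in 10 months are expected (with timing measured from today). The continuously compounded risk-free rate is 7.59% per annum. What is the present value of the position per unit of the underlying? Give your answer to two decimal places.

PV(remaining dividends) I = 1.62·e^(−0.0759·1/12) + 1.88·e^(−0.0759·10/12) = 3.3746
Current forward F = (S − I)·e^(rT) = (75.31 − 3.3746)·e^(0.0759·14/12) = 71.9354 × 1.092589 = 78.5958
Value (long) = (F − K)·e^(−rT) = (78.5958 − 69.57) × 0.915257 = 8.2609
Short position value = −(long value) = -S$8.26

-S$8.26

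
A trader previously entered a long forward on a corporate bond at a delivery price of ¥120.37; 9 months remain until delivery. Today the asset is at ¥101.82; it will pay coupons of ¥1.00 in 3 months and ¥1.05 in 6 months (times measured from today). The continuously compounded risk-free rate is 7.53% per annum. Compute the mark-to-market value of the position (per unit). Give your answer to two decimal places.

PV(remaining coupons) I = 1.00·e^(−0.0753·3/12) + 1.05·e^(−0.0753·6/12) = 1.9926
Current forward F = (S − I)·e^(rT) = (101.82 − 1.9926)·e^(0.0753·9/12) = 99.8274 × 1.058100 = 105.6274
Value (long) = (F − K)·e^(−rT) = (105.6274 − 120.37) × 0.945090 = -13.9331
Value = -¥13.93

-¥13.93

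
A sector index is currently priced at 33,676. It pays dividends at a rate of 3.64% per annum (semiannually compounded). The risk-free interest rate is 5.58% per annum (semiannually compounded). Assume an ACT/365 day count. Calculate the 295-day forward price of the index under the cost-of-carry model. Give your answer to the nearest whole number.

F = S · (1+r/2)^(2T) / (1+q/2)^(2T)
= 33676 × 1.045485 / 1.029584 = 33676 × 1.015444
F = 34,196

34,196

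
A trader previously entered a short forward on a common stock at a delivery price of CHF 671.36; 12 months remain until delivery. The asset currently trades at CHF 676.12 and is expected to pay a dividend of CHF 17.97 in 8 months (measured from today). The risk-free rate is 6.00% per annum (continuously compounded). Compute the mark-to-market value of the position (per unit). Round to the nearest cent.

PV(remaining dividends) I = 17.97·e^(−0.0600·8/12) = 17.2654
Current forward F = (S − I)·e^(rT) = (676.12 − 17.2654)·e^(0.0600·12/12) = 658.8546 × 1.061837 = 699.5962
Value (long) = (F − K)·e^(−rT) = (699.5962 − 671.36) × 0.941765 = 26.5919
Short position value = −(long value) = -CHF 26.59

-CHF 26.59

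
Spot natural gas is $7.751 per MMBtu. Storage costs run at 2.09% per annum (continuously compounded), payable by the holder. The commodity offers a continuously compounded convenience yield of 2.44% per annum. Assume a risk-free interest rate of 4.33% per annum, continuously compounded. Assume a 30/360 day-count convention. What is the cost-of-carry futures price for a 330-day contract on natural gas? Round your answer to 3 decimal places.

Net carry = r + u − y = 0.0433 + 0.0209 − 0.0244 = 0.0398
F = S·e^((r+u−y)T) = 7.751 · e^(0.0398 × 330/360) = 7.751 · e^0.036483
= 7.751 × 1.037157 = $8.039 per MMBtu

$8.039 per MMBtu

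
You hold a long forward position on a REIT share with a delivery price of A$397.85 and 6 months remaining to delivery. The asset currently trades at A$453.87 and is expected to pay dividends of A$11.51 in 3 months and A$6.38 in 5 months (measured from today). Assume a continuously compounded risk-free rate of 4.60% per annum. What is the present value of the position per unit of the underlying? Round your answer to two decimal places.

PV(remaining dividends) I = 11.51·e^(−0.0460·3/12) + 6.38·e^(−0.0460·5/12) = 17.6373
Current forward F = (S − I)·e^(rT) = (453.87 − 17.6373)·e^(0.0460·6/12) = 436.2327 × 1.023267 = 446.3825
Value (long) = (F − K)·e^(−rT) = (446.3825 − 397.85) × 0.977262 = 47.4290
Value = A$47.43

A$47.43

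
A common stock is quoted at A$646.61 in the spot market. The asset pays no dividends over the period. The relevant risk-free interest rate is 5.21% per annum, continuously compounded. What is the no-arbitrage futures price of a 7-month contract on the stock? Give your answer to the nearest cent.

F = S·e^(rT) = 646.61 · e^(0.0521 × 7/12)
= 646.61 · e^0.030392 = 646.61 × 1.030859
F = A$666.56

A$666.56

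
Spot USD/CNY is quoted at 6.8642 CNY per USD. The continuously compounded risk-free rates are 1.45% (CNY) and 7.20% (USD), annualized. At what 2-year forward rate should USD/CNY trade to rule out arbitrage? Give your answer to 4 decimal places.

F = S·e^((r_CNY − r_USD)T) = 6.8642 · e^((0.0145 − 0.0720) × 2)
= 6.8642 · e^-0.115000 = 6.8642 × 0.891366
F = 6.1185 CNY per USD

6.1185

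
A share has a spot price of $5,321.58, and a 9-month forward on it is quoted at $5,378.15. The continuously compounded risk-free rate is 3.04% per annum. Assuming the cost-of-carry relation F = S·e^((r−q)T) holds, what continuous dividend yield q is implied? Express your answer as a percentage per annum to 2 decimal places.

1.63%

From F = S·e^((r−q)T): (r − q) = ln(F/S)/T
ln(5378.15/5321.58) = ln(1.010630) = 0.010574
(r − q) = 0.010574 / (9/12) = 0.014099
q = r − ln(F/S)/T = 0.0304 − 0.014099 = 0.016301
q = 1.63%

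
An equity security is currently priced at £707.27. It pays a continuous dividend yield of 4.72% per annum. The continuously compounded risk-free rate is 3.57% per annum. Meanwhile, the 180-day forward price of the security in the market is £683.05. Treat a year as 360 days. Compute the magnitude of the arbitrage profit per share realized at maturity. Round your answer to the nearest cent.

£20.16 per share

Fair forward: F* = S·e^(carry·T), with carry = (r − q) = 0.0357 − 0.0472 = -0.0115
F* = 707.27 · e^(-0.0115 × 180/360) = 707.27 · e^-0.005750 = 707.27 × 0.994266 = £703.2145
Market £683.05 < fair £703.2145: forward underpriced → reverse cash-and-carry (short spot, go long the forward).
At maturity, profit = |F_mkt − F*| = |683.05 − 703.2145| = £20.16 per share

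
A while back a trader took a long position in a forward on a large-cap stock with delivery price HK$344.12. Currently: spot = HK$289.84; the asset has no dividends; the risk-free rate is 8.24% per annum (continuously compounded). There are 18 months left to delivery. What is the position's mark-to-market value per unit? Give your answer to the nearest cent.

-HK$14.27

Current fair forward for the remaining 18 months: F = S·e^(r·T), r = 0.0824
F = 289.84 · e^(0.0824 × 18/12) = 289.84 × 1.131563 = 327.9722
Value of long forward = (F − K)·e^(−rT) = (327.9722 − 344.12) · e^(−0.0824·18/12)
= -16.1478 × 0.883733 = -14.27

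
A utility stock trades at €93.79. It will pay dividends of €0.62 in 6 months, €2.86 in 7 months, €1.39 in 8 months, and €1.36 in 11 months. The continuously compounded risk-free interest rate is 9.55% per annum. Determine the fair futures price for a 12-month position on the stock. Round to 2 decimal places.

PV(dividends) I = 0.62·e^(−0.0955·6/12) + 2.86·e^(−0.0955·7/12) + 1.39·e^(−0.0955·8/12) + 1.36·e^(−0.0955·11/12)
I = 0.5911 + 2.7050 + 1.3043 + 1.2460 = 5.8464
F = (S − I)·e^(rT) = (93.79 − 5.8464) · e^(0.0955·12/12)
= 87.9436 · e^0.095500 = 87.9436 × 1.100209 = €96.76

€96.76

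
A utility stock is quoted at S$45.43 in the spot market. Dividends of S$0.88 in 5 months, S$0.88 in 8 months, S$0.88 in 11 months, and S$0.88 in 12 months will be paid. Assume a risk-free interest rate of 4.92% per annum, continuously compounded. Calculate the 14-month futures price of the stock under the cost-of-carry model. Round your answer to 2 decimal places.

PV(dividends) I = 0.88·e^(−0.0492·5/12) + 0.88·e^(−0.0492·8/12) + 0.88·e^(−0.0492·11/12) + 0.88·e^(−0.0492·12/12)
I = 0.8621 + 0.8516 + 0.8412 + 0.8378 = 3.3927
F = (S − I)·e^(rT) = (45.43 − 3.3927) · e^(0.0492·14/12)
= 42.0373 · e^0.057400 = 42.0373 × 1.059079 = S$44.52

S$44.52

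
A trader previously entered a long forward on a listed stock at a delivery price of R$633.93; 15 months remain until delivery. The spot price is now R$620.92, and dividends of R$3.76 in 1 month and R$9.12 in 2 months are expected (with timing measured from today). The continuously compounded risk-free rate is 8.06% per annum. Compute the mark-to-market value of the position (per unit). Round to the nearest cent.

PV(remaining dividends) I = 3.76·e^(−0.0806·1/12) + 9.12·e^(−0.0806·2/12) = 12.7331
Current forward F = (S − I)·e^(rT) = (620.92 − 12.7331)·e^(0.0806·15/12) = 608.1869 × 1.106000 = 672.6547
Value (long) = (F − K)·e^(−rT) = (672.6547 − 633.93) × 0.904159 = 35.0133
Value = R$35.01

R$35.01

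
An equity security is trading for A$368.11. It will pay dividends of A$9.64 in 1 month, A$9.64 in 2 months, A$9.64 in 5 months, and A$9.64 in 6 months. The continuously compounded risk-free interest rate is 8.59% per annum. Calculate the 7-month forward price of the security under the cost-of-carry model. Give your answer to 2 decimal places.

A$347.48

PV(dividends) I = 9.64·e^(−0.0859·1/12) + 9.64·e^(−0.0859·2/12) + 9.64·e^(−0.0859·5/12) + 9.64·e^(−0.0859·6/12)
I = 9.5712 + 9.5030 + 9.3011 + 9.2347 = 37.6100
F = (S − I)·e^(rT) = (368.11 − 37.6100) · e^(0.0859·7/12)
= 330.5000 · e^0.050108 = 330.5000 × 1.051385 = A$347.48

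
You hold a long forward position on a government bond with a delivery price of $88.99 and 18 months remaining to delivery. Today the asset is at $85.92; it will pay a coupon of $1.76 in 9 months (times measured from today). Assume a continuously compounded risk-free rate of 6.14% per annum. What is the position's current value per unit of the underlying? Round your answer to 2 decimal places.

$3.08

PV(remaining coupons) I = 1.76·e^(−0.0614·9/12) = 1.6808
Current forward F = (S − I)·e^(rT) = (85.92 − 1.6808)·e^(0.0614·18/12) = 84.2392 × 1.096474 = 92.3661
Value (long) = (F − K)·e^(−rT) = (92.3661 − 88.99) × 0.912014 = 3.0791
Value = $3.08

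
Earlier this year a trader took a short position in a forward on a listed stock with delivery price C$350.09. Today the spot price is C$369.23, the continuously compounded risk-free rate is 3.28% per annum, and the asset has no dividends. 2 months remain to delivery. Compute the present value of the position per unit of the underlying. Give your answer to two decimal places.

-C$21.05

Current fair forward for the remaining 2 months: F = S·e^(r·T), r = 0.0328
F = 369.23 · e^(0.0328 × 2/12) = 369.23 × 1.005482 = 371.2541
Value of long forward = (F − K)·e^(−rT) = (371.2541 − 350.09) · e^(−0.0328·2/12)
= 21.1641 × 0.994548 = 21.05
Short position value = −(long value) = -C$21.05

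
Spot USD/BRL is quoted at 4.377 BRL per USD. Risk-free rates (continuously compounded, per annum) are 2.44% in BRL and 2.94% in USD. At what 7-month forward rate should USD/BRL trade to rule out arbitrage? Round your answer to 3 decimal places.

F = S·e^((r_BRL − r_USD)T) = 4.377 · e^((0.0244 − 0.0294) × 7/12)
= 4.377 · e^-0.002917 = 4.377 × 0.997087
F = 4.364 BRL per USD

4.364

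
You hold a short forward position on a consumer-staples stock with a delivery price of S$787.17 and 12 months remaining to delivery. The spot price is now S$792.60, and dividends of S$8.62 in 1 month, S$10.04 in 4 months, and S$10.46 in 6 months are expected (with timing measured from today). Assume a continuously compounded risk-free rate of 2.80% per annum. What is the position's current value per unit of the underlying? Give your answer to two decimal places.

S$1.70

PV(remaining dividends) I = 8.62·e^(−0.0280·1/12) + 10.04·e^(−0.0280·4/12) + 10.46·e^(−0.0280·6/12) = 28.8612
Current forward F = (S − I)·e^(rT) = (792.60 − 28.8612)·e^(0.0280·12/12) = 763.7388 × 1.028396 = 785.4259
Value (long) = (F − K)·e^(−rT) = (785.4259 − 787.17) × 0.972388 = -1.6959
Short position value = −(long value) = S$1.70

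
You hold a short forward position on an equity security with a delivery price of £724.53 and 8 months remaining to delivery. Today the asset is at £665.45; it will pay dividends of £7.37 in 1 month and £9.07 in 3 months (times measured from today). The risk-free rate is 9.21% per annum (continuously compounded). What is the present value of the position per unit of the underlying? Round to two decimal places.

£32.11

PV(remaining dividends) I = 7.37·e^(−0.0921·1/12) + 9.07·e^(−0.0921·3/12) = 16.1772
Current forward F = (S − I)·e^(rT) = (665.45 − 16.1772)·e^(0.0921·8/12) = 649.2728 × 1.063324 = 690.3874
Value (long) = (F − K)·e^(−rT) = (690.3874 − 724.53) × 0.940447 = -32.1093
Short position value = −(long value) = £32.11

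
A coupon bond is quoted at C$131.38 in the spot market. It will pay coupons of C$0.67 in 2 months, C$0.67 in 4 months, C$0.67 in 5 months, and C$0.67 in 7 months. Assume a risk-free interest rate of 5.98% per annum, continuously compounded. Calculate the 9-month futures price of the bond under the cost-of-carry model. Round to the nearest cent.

PV(coupons) I = 0.67·e^(−0.0598·2/12) + 0.67·e^(−0.0598·4/12) + 0.67·e^(−0.0598·5/12) + 0.67·e^(−0.0598·7/12)
I = 0.6634 + 0.6568 + 0.6535 + 0.6470 = 2.6207
F = (S − I)·e^(rT) = (131.38 − 2.6207) · e^(0.0598·9/12)
= 128.7593 · e^0.044850 = 128.7593 × 1.045871 = C$134.67

C$134.67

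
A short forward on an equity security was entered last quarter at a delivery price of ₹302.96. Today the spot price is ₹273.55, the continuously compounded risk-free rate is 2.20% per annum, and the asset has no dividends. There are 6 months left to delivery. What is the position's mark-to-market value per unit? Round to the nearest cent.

₹26.10

Current fair forward for the remaining 6 months: F = S·e^(r·T), r = 0.0220
F = 273.55 · e^(0.0220 × 6/12) = 273.55 × 1.011061 = 276.5757
Value of long forward = (F − K)·e^(−rT) = (276.5757 − 302.96) · e^(−0.0220·6/12)
= -26.3843 × 0.989060 = -26.10
Short position value = −(long value) = ₹26.10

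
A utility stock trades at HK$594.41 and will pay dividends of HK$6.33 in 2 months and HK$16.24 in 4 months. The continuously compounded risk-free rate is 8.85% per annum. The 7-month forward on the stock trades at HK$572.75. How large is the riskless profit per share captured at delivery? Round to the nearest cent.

PV(dividends) I = 6.33·e^(−0.0885·2/12) + 16.24·e^(−0.0885·4/12) = 22.0052
Fair forward F* = (S − I)·e^(rT) = (594.41 − 22.0052)·e^0.051625 = 572.4048 × 1.052981 = 602.7314
Market HK$572.75 < fair 602.7314: forward underpriced → reverse cash-and-carry (short the stock, invest proceeds at r, pay the dividends, go long the forward).
Profit at T = |F_mkt − F*| = |572.75 − 602.7314| = HK$29.98 per share

HK$29.98 per share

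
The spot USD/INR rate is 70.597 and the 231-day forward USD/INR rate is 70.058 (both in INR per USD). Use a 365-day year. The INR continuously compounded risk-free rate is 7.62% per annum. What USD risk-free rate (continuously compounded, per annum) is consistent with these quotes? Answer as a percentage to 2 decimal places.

8.83%

F = S·e^((r_INR − r_USD)T) ⇒ r_USD = r_INR − ln(F/S)/T
ln(70.058/70.597) = -0.007664; /(231/365) = -0.012110
r_USD = 0.0762 + 0.012110 = 0.088310
r_USD = 8.83%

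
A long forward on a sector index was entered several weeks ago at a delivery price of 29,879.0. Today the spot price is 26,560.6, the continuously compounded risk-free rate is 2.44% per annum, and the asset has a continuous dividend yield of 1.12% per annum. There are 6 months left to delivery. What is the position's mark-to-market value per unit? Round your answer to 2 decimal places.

Current fair forward for the remaining 6 months: F = S·e^((r − q)·T), (r − q) = 0.0244 − 0.0112 = 0.0132
F = 26560.6 · e^(0.0132 × 6/12) = 26560.6 × 1.00662183 = 26736.4798
Value of long forward = (F − K)·e^(−rT) = (26736.4798 − 29879.0) · e^(−0.0244·6/12)
= -3142.5202 × 0.98787412 = -3104.41

-3104.41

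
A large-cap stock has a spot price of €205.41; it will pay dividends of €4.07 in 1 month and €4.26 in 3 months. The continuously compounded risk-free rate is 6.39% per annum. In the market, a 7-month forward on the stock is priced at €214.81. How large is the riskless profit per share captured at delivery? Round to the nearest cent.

€10.15 per share

PV(dividends) I = 4.07·e^(−0.0639·1/12) + 4.26·e^(−0.0639·3/12) = 8.2409
Fair forward F* = (S − I)·e^(rT) = (205.41 − 8.2409)·e^0.037275 = 197.1691 × 1.037978 = 204.6572
Market €214.81 > fair 204.6572: forward overpriced → cash-and-carry (borrow at r, buy the stock and collect the dividends, short the forward).
Profit at T = |F_mkt − F*| = |214.81 − 204.6572| = €10.15 per share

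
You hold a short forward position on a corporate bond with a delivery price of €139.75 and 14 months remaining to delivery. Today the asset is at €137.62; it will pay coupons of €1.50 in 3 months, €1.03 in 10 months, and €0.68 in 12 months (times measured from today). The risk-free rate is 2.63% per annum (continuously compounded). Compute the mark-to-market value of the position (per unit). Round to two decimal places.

€1.07

PV(remaining coupons) I = 1.50·e^(−0.0263·3/12) + 1.03·e^(−0.0263·10/12) + 0.68·e^(−0.0263·12/12) = 3.1602
Current forward F = (S − I)·e^(rT) = (137.62 − 3.1602)·e^(0.0263·14/12) = 134.4598 × 1.031159 = 138.6494
Value (long) = (F − K)·e^(−rT) = (138.6494 − 139.75) × 0.969783 = -1.0673
Short position value = −(long value) = €1.07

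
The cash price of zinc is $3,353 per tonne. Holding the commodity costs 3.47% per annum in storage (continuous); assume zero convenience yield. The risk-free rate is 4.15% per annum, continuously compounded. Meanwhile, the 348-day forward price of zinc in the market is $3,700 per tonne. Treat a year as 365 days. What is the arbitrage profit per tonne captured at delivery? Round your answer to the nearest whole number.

$94 per tonne

Fair forward: F* = S·e^(carry·T), with carry = (r + u) = 0.0415 + 0.0347 = 0.0762
F* = 3353 · e^(0.0762 × 348/365) = 3353 · e^0.072651 = 3353 × 1.075355 = $3605.6653
Market $3700 > fair $3605.6653: forward overpriced → cash-and-carry (buy spot, short the forward).
At maturity, profit = |F_mkt − F*| = |3700 − 3605.6653| = $94 per tonne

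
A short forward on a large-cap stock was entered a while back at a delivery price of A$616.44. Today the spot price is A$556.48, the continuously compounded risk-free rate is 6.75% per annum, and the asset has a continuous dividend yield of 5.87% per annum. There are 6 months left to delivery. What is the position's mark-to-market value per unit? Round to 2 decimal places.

A$55.60

Current fair forward for the remaining 6 months: F = S·e^((r − q)·T), (r − q) = 0.0675 − 0.0587 = 0.0088
F = 556.48 · e^(0.0088 × 6/12) = 556.48 × 1.004410 = 558.9341
Value of long forward = (F − K)·e^(−rT) = (558.9341 − 616.44) · e^(−0.0675·6/12)
= -57.5059 × 0.966813 = -55.60
Short position value = −(long value) = A$55.60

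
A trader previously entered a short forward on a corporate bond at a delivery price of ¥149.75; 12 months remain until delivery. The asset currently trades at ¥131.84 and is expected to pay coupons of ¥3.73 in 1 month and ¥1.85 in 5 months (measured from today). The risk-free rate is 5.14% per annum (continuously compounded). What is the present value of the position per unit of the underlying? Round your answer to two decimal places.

¥15.93

PV(remaining coupons) I = 3.73·e^(−0.0514·1/12) + 1.85·e^(−0.0514·5/12) = 5.5249
Current forward F = (S − I)·e^(rT) = (131.84 − 5.5249)·e^(0.0514·12/12) = 126.3151 × 1.052744 = 132.9775
Value (long) = (F − K)·e^(−rT) = (132.9775 − 149.75) × 0.949899 = -15.9322
Short position value = −(long value) = ¥15.93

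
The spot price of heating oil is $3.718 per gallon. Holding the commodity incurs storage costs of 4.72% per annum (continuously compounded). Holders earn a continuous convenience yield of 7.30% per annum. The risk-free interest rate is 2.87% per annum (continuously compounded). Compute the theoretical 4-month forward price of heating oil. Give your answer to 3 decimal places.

Net carry = r + u − y = 0.0287 + 0.0472 − 0.0730 = 0.0029
F = S·e^((r+u−y)T) = 3.718 · e^(0.0029 × 4/12) = 3.718 · e^0.000967
= 3.718 × 1.000967 = $3.722 per gallon

$3.722 per gallon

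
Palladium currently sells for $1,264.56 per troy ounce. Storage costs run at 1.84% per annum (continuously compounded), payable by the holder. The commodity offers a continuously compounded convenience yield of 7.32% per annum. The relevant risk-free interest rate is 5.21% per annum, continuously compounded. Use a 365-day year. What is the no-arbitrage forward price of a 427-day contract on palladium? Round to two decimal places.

Net carry = r + u − y = 0.0521 + 0.0184 − 0.0732 = -0.0027
F = S·e^((r+u−y)T) = 1264.56 · e^(-0.0027 × 427/365) = 1264.56 · e^-0.00315863
= 1264.56 × 0.99684635 = $1,260.57 per troy ounce

$1,260.57 per troy ounce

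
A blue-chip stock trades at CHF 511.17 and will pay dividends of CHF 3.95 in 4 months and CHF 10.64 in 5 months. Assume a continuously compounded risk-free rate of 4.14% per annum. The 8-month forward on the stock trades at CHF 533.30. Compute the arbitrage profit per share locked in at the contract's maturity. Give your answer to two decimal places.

CHF 22.58 per share

PV(dividends) I = 3.95·e^(−0.0414·4/12) + 10.64·e^(−0.0414·5/12) = 14.3539
Fair forward F* = (S − I)·e^(rT) = (511.17 − 14.3539)·e^0.027600 = 496.8161 × 1.027984 = 510.7190
Market CHF 533.30 > fair 510.7190: forward overpriced → cash-and-carry (borrow at r, buy the stock and collect the dividends, short the forward).
Profit at T = |F_mkt − F*| = |533.30 − 510.7190| = CHF 22.58 per share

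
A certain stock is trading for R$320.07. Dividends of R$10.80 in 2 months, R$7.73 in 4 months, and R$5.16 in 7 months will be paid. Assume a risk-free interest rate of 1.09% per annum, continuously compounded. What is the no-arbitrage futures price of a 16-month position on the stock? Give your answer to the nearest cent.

PV(dividends) I = 10.80·e^(−0.0109·2/12) + 7.73·e^(−0.0109·4/12) + 5.16·e^(−0.0109·7/12)
I = 10.7804 + 7.7020 + 5.1273 = 23.6097
F = (S − I)·e^(rT) = (320.07 − 23.6097) · e^(0.0109·16/12)
= 296.4603 · e^0.014533 = 296.4603 × 1.014639 = R$300.80

R$300.80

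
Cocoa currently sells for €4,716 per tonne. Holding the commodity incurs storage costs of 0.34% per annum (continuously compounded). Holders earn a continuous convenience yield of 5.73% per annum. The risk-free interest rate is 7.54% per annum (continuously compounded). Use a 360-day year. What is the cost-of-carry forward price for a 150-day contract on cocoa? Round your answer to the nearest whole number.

Net carry = r + u − y = 0.0754 + 0.0034 − 0.0573 = 0.0215
F = S·e^((r+u−y)T) = 4716 · e^(0.0215 × 150/360) = 4716 · e^0.008958
= 4716 × 1.008998 = €4,758 per tonne

€4,758 per tonne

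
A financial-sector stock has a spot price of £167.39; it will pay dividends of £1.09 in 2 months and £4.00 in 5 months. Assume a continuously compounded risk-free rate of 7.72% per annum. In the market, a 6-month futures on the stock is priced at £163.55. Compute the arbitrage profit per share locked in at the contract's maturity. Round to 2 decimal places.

£5.28 per share

PV(dividends) I = 1.09·e^(−0.0772·2/12) + 4.00·e^(−0.0772·5/12) = 4.9494
Fair futures F* = (S − I)·e^(rT) = (167.39 − 4.9494)·e^0.038600 = 162.4406 × 1.039355 = 168.8334
Market £163.55 < fair 168.8334: forward underpriced → reverse cash-and-carry (short the stock, invest proceeds at r, pay the dividends, go long the forward).
Profit at T = |F_mkt − F*| = |163.55 − 168.8334| = £5.28 per share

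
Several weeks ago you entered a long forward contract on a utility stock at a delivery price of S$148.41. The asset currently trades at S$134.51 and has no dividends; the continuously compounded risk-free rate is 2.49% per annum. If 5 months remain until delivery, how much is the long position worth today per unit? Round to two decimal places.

Current fair forward for the remaining 5 months: F = S·e^(r·T), r = 0.0249
F = 134.51 · e^(0.0249 × 5/12) = 134.51 × 1.010429 = 135.9128
Value of long forward = (F − K)·e^(−rT) = (135.9128 − 148.41) · e^(−0.0249·5/12)
= -12.4972 × 0.989679 = -12.37

-S$12.37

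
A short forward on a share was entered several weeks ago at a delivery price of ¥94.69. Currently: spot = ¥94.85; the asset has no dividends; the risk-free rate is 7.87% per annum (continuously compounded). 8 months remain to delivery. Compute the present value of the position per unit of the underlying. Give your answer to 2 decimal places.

Current fair forward for the remaining 8 months: F = S·e^(r·T), r = 0.0787
F = 94.85 · e^(0.0787 × 8/12) = 94.85 × 1.053867 = 99.9593
Value of long forward = (F − K)·e^(−rT) = (99.9593 − 94.69) · e^(−0.0787·8/12)
= 5.2693 × 0.948886 = 5.00
Short position value = −(long value) = -¥5.00

-¥5.00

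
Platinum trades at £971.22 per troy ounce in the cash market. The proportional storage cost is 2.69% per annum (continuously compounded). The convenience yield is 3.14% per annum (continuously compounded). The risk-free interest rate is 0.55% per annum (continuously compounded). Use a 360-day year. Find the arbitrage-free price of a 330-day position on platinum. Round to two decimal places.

Net carry = r + u − y = 0.0055 + 0.0269 − 0.0314 = 0.0010
F = S·e^((r+u−y)T) = 971.22 · e^(0.0010 × 330/360) = 971.22 · e^0.000917
= 971.22 × 1.000917 = £972.11 per troy ounce

£972.11 per troy ounce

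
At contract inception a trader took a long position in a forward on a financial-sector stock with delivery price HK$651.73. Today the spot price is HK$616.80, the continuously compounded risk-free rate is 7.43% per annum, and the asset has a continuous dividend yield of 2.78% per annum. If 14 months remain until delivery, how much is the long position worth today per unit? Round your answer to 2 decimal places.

-HK$0.50

Current fair forward for the remaining 14 months: F = S·e^((r − q)·T), (r − q) = 0.0743 − 0.0278 = 0.0465
F = 616.80 · e^(0.0465 × 14/12) = 616.80 × 1.055749 = 651.1860
Value of long forward = (F − K)·e^(−rT) = (651.1860 − 651.73) · e^(−0.0743·14/12)
= -0.5440 × 0.916967 = -0.50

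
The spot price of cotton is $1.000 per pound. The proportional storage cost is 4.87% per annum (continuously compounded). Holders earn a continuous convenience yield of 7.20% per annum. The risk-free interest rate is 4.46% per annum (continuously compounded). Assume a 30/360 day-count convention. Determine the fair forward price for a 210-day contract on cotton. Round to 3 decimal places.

Net carry = r + u − y = 0.0446 + 0.0487 − 0.0720 = 0.0213
F = S·e^((r+u−y)T) = 1.000 · e^(0.0213 × 210/360) = 1.000 · e^0.012425
= 1.000 × 1.012503 = $1.013 per pound

$1.013 per pound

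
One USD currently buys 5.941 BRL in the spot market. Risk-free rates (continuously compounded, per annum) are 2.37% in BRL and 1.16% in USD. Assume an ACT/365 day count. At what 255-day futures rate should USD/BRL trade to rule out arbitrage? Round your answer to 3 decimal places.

F = S·e^((r_BRL − r_USD)T) = 5.941 · e^((0.0237 − 0.0116) × 255/365)
= 5.941 · e^0.008453 = 5.941 × 1.008489
F = 5.991 BRL per USD

5.991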